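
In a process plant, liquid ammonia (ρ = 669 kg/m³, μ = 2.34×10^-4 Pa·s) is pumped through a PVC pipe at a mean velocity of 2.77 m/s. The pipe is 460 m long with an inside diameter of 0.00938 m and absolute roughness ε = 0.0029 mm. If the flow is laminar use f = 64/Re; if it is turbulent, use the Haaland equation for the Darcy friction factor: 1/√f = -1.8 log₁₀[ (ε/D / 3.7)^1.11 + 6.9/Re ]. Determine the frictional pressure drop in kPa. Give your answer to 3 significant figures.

ΔP ≈ 2540 kPa

Reynolds number Re = ρVD/μ = 669 · 2.77 · 0.00938 / 0.000234 = 7.428e+04.
Re > 4000 → turbulent. Relative roughness ε/D = 2.9e-06/0.00938 = 0.000309. Haaland: 1/√f = -1.8 log₁₀[(0.000309/3.7)^1.11 + 6.9/7.428e+04] = -1.8 log₁₀[2.97e-05 + 9.29e-05] = 7.041, so f = 0.02017.
Darcy-Weisbach: ΔP = f(L/D)(ρV²/2) = 0.02017·(460/0.00938)·(669·2.77²/2) = 0.02017·4.904e+04·2567 = 2.539e+06 Pa.
ΔP = 2.539e+06 Pa = 2540 kPa.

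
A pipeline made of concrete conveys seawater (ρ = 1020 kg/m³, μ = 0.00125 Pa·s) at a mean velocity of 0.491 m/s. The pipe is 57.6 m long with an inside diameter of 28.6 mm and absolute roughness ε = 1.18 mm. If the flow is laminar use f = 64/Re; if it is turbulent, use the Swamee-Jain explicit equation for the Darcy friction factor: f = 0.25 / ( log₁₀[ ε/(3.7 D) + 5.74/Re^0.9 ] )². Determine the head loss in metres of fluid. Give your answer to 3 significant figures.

Reynolds number Re = ρVD/μ = 1020 · 0.491 · 0.0286 / 0.00125 = 1.146e+04.
Re > 4000 → turbulent. Relative roughness ε/D = 0.00118/0.0286 = 0.0413. Swamee-Jain: f = 0.25/(log₁₀[0.0413/3.7 + 5.74/1.146e+04^0.9])² = 0.25/(log₁₀[0.0112 + 0.00128])² = 0.25/(-1.906)² = 0.06884.
Darcy-Weisbach: ΔP = f(L/D)(ρV²/2) = 0.06884·(57.6/0.0286)·(1020·0.491²/2) = 0.06884·2014·123 = 1.705e+04 Pa.
Head loss h_f = ΔP/(ρg) = 1.705e+04/(1020·9.81) = 1.70 m.

h_f ≈ 1.70 m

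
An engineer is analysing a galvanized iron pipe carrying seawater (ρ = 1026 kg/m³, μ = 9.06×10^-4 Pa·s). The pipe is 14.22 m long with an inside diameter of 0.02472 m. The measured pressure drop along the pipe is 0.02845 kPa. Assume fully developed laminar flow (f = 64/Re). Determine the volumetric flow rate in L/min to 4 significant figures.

Q ≈ 1.214 L/min

For laminar flow, f = 64/Re with Re = ρVD/μ, so Darcy-Weisbach reduces to ΔP = 32μLV/D². Solving for V: V = ΔP·D²/(32μL) = 28.45·(0.02472)²/(32·0.000906·14.22) = 0.04217 m/s.
Check: Re = ρVD/μ = 1026·0.04217·0.02472/0.000906 = 1181 < 2300, so the laminar assumption holds.
Q = V·A = 0.04217·(π/4·0.02472²) = 2.024e-05 m³/s = 1.214 L/min.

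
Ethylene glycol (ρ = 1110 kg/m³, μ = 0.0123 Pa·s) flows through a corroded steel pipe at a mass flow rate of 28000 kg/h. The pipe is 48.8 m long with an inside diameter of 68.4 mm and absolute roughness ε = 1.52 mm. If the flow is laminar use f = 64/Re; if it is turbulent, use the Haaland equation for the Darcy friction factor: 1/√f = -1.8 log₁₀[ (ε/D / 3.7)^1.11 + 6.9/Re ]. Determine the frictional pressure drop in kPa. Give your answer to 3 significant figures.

ṁ = 28000 kg/h = 28000/3600 = 7.778 kg/s.
A = πD²/4 = π(0.0684)²/4 = 0.003675 m²; mean velocity V = ṁ/(ρA) = 7.778/(1110 · 0.003675) = 1.907 m/s.
Reynolds number Re = ρVD/μ = 1110 · 1.907 · 0.0684 / 0.0123 = 1.177e+04.
Re > 4000 → turbulent. Relative roughness ε/D = 0.00152/0.0684 = 0.0222. Haaland: 1/√f = -1.8 log₁₀[(0.0222/3.7)^1.11 + 6.9/1.177e+04] = -1.8 log₁₀[0.00342 + 0.000586] = 4.315, so f = 0.05371.
Darcy-Weisbach: ΔP = f(L/D)(ρV²/2) = 0.05371·(48.8/0.0684)·(1110·1.907²/2) = 0.05371·713.5·2018 = 7.734e+04 Pa.
ΔP = 7.734e+04 Pa = 77.3 kPa.

ΔP ≈ 77.3 kPa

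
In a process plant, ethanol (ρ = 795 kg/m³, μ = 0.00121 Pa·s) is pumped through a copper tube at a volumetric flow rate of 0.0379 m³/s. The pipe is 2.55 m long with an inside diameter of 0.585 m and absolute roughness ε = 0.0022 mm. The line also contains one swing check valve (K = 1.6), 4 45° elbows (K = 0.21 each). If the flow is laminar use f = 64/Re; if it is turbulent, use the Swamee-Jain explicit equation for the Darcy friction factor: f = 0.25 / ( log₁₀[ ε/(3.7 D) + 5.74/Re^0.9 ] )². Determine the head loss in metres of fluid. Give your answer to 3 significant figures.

h_f ≈ 0.00256 m

Cross-sectional area A = πD²/4 = π(0.585)²/4 = 0.2688 m²; mean velocity V = Q/A = 0.0379/0.2688 = 0.141 m/s.
Reynolds number Re = ρVD/μ = 795 · 0.141 · 0.585 / 0.00121 = 5.42e+04.
Re > 4000 → turbulent. Relative roughness ε/D = 2.2e-06/0.585 = 3.76e-06. Swamee-Jain: f = 0.25/(log₁₀[3.76e-06/3.7 + 5.74/5.42e+04^0.9])² = 0.25/(log₁₀[1.02e-06 + 0.000315])² = 0.25/(-3.5)² = 0.02041.
Total minor-loss coefficient ΣK = 1·1.6 + 4·0.21 = 2.44.
ΔP = [f·L/D + ΣK]·(ρV²/2) = [0.02041·2.55/0.585 + 2.44]·(795·0.141²/2) = [0.08895 + 2.44]·7.903 = 19.99 Pa.
Head loss h_f = ΔP/(ρg) = 19.99/(795·9.81) = 0.00256 m.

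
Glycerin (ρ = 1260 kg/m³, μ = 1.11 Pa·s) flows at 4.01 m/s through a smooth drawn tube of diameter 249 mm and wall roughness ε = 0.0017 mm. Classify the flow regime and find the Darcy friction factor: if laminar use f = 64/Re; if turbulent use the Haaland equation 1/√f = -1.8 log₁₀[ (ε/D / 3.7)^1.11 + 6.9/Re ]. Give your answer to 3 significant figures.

f ≈ 0.0565

Re = ρVD/μ = 1260·4.01·0.249/1.11 = 1133.
Re < 2300 → laminar, so f = 64/Re = 0.05647 (roughness is irrelevant in laminar flow).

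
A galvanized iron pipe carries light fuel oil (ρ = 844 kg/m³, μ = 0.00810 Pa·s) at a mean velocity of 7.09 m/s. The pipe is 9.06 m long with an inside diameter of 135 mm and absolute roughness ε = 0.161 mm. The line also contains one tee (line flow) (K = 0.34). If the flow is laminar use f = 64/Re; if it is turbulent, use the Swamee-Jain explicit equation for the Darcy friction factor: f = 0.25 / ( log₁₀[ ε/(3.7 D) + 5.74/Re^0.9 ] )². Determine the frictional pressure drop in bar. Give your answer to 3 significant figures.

Reynolds number Re = ρVD/μ = 844 · 7.09 · 0.135 / 0.0081 = 9.973e+04.
Re > 4000 → turbulent. Relative roughness ε/D = 0.000161/0.135 = 0.00119. Swamee-Jain: f = 0.25/(log₁₀[0.00119/3.7 + 5.74/9.973e+04^0.9])² = 0.25/(log₁₀[0.000322 + 0.000182])² = 0.25/(-3.297)² = 0.02299.
Total minor-loss coefficient ΣK = 1·0.34 = 0.34.
ΔP = [f·L/D + ΣK]·(ρV²/2) = [0.02299·9.06/0.135 + 0.34]·(844·7.09²/2) = [1.543 + 0.34]·2.121e+04 = 3.995e+04 Pa.
ΔP = 3.995e+04 Pa = 0.399 bar.

ΔP ≈ 0.399 bar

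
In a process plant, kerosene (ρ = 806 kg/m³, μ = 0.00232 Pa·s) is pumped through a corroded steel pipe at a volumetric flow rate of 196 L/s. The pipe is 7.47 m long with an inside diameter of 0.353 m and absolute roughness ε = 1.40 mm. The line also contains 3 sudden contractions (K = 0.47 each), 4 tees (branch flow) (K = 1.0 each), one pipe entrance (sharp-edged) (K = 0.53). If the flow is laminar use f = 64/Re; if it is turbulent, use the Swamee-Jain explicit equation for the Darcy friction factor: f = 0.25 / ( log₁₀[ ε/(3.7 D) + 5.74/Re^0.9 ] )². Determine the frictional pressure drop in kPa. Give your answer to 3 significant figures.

Q = 196 L/s = 196/1000 = 0.196 m³/s.
Cross-sectional area A = πD²/4 = π(0.353)²/4 = 0.09787 m²; mean velocity V = Q/A = 0.196/0.09787 = 2.003 m/s.
Reynolds number Re = ρVD/μ = 806 · 2.003 · 0.353 / 0.00232 = 2.456e+05.
Re > 4000 → turbulent. Relative roughness ε/D = 0.0014/0.353 = 0.00397. Swamee-Jain: f = 0.25/(log₁₀[0.00397/3.7 + 5.74/2.456e+05^0.9])² = 0.25/(log₁₀[0.00107 + 8.09e-05])² = 0.25/(-2.938)² = 0.02896.
Total minor-loss coefficient ΣK = 3·0.47 + 4·1 + 1·0.53 = 5.94.
ΔP = [f·L/D + ΣK]·(ρV²/2) = [0.02896·7.47/0.353 + 5.94]·(806·2.003²/2) = [0.6128 + 5.94]·1616 = 1.059e+04 Pa.
ΔP = 1.059e+04 Pa = 10.6 kPa.

ΔP ≈ 10.6 kPa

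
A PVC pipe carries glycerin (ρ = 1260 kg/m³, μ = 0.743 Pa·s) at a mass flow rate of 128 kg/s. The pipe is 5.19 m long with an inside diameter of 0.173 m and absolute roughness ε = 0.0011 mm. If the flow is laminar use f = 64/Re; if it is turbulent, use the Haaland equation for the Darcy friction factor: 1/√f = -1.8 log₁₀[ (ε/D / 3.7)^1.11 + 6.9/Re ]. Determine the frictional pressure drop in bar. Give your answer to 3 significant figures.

A = πD²/4 = π(0.173)²/4 = 0.02351 m²; mean velocity V = ṁ/(ρA) = 128/(1260 · 0.02351) = 4.322 m/s.
Reynolds number Re = ρVD/μ = 1260 · 4.322 · 0.173 / 0.743 = 1268.
Re < 2300 → laminar flow, so f = 64/Re = 64/1268 = 0.05048 (the turbulent correlation is not needed).
Darcy-Weisbach: ΔP = f(L/D)(ρV²/2) = 0.05048·(5.19/0.173)·(1260·4.322²/2) = 0.05048·30·1.177e+04 = 1.782e+04 Pa.
ΔP = 1.782e+04 Pa = 0.178 bar.

ΔP ≈ 0.178 bar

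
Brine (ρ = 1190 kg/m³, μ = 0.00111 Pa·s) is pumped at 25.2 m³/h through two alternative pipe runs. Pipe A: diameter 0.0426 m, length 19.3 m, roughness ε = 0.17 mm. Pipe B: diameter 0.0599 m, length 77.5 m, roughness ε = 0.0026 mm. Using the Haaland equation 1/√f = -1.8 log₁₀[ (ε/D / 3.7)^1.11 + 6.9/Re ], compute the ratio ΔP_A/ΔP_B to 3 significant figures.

ΔP_A/ΔP_B ≈ 2.40

Pipe A: V = Q/A = 0.007/0.001425 = 4.911 m/s; Re = 2.243e+05; ε/D = 0.00399; Haaland → f = 0.0289; ΔP_A = f(L/D)(ρV²/2) = 1.879e+05 Pa.
Pipe B: V = Q/A = 0.007/0.002818 = 2.484 m/s; Re = 1.595e+05; ε/D = 4.34e-05; Haaland → f = 0.01645; ΔP_B = f(L/D)(ρV²/2) = 7.814e+04 Pa.
ΔP_A/ΔP_B = 1.879e+05/7.814e+04 = 2.40.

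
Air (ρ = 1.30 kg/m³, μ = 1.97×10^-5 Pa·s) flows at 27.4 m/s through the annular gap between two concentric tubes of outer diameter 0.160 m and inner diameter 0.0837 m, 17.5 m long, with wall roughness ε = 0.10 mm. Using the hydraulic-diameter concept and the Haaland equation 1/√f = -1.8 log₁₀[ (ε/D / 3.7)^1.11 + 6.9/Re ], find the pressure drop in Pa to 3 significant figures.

Hydraulic diameter D_h = 4A/P = D_o - D_i = 0.16 - 0.0837 = 0.0763 m.
Re = ρVD_h/μ = 1.3·27.4·0.0763/1.97e-05 = 1.38e+05.
ε/D_h = 0.0001/0.0763 = 0.00131; Haaland gives 1/√f = -1.8 log₁₀[0.000148+5e-05] = 6.667, so f = 0.0225.
ΔP = f(L/D_h)(ρV²/2) = 0.0225·17.5/0.0763·488 = 2518 Pa.

ΔP ≈ 2520 Pa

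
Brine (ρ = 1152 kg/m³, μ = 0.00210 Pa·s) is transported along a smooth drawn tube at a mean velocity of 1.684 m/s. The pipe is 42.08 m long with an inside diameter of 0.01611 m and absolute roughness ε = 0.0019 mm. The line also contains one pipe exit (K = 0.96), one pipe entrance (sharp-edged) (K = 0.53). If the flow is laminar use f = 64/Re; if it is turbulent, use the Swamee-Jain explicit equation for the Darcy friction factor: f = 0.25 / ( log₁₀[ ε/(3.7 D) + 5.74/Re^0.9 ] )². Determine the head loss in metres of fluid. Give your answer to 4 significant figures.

Reynolds number Re = ρVD/μ = 1152 · 1.684 · 0.01611 / 0.0021 = 1.488e+04.
Re > 4000 → turbulent. Relative roughness ε/D = 1.9e-06/0.01611 = 0.000118. Swamee-Jain: f = 0.25/(log₁₀[0.000118/3.7 + 5.74/1.488e+04^0.9])² = 0.25/(log₁₀[3.19e-05 + 0.00101])² = 0.25/(-2.983)² = 0.0281.
Total minor-loss coefficient ΣK = 1·0.96 + 1·0.53 = 1.49.
ΔP = [f·L/D + ΣK]·(ρV²/2) = [0.0281·42.08/0.01611 + 1.49]·(1152·1.684²/2) = [73.39 + 1.49]·1633 = 1.223e+05 Pa.
Head loss h_f = ΔP/(ρg) = 1.223e+05/(1152·9.81) = 10.82 m.

h_f ≈ 10.82 m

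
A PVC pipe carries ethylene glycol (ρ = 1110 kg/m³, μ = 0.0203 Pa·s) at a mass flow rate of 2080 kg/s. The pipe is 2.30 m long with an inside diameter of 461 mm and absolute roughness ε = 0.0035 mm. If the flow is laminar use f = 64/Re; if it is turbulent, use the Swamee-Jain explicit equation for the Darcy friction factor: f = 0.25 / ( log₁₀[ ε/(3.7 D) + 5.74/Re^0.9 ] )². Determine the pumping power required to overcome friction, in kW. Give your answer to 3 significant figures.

A = πD²/4 = π(0.461)²/4 = 0.1669 m²; mean velocity V = ṁ/(ρA) = 2080/(1110 · 0.1669) = 11.23 m/s.
Reynolds number Re = ρVD/μ = 1110 · 11.23 · 0.461 / 0.0203 = 2.83e+05.
Re > 4000 → turbulent. Relative roughness ε/D = 3.5e-06/0.461 = 7.59e-06. Swamee-Jain: f = 0.25/(log₁₀[7.59e-06/3.7 + 5.74/2.83e+05^0.9])² = 0.25/(log₁₀[2.05e-06 + 7.12e-05])² = 0.25/(-4.135)² = 0.01462.
Darcy-Weisbach: ΔP = f(L/D)(ρV²/2) = 0.01462·(2.3/0.461)·(1110·11.23²/2) = 0.01462·4.989·6.995e+04 = 5102 Pa.
Q = ṁ/ρ = 2080/1110 = 1.874 m³/s.
Pumping power P = QΔP = 1.874·5102 = 9560 W = 9.56 kW.

P ≈ 9.56 kW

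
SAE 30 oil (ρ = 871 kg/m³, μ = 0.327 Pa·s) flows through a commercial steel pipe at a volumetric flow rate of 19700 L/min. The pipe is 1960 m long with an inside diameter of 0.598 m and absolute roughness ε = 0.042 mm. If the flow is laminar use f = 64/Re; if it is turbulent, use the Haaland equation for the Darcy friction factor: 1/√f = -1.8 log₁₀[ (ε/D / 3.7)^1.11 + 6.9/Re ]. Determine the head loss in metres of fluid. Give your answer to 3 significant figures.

h_f ≈ 7.85 m

Q = 19700 L/min = 19700/60000 = 0.3283 m³/s.
Cross-sectional area A = πD²/4 = π(0.598)²/4 = 0.2809 m²; mean velocity V = Q/A = 0.3283/0.2809 = 1.169 m/s.
Reynolds number Re = ρVD/μ = 871 · 1.169 · 0.598 / 0.327 = 1862.
Re < 2300 → laminar flow, so f = 64/Re = 64/1862 = 0.03437 (the turbulent correlation is not needed).
Darcy-Weisbach: ΔP = f(L/D)(ρV²/2) = 0.03437·(1960/0.598)·(871·1.169²/2) = 0.03437·3278·595.2 = 6.705e+04 Pa.
Head loss h_f = ΔP/(ρg) = 6.705e+04/(871·9.81) = 7.85 m.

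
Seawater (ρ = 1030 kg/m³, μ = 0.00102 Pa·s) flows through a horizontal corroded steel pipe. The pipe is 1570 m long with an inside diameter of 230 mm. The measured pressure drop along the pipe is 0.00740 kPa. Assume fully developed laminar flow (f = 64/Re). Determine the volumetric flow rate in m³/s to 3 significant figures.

For laminar flow, f = 64/Re with Re = ρVD/μ, so Darcy-Weisbach reduces to ΔP = 32μLV/D². Solving for V: V = ΔP·D²/(32μL) = 7.4·(0.23)²/(32·0.00102·1570) = 0.007639 m/s.
Check: Re = ρVD/μ = 1030·0.007639·0.23/0.00102 = 1774 < 2300, so the laminar assumption holds.
Q = V·A = 0.007639·(π/4·0.23²) = 0.0003174 m³/s = 3.17×10^-4 m³/s.

Q ≈ 3.17×10^-4 m³/s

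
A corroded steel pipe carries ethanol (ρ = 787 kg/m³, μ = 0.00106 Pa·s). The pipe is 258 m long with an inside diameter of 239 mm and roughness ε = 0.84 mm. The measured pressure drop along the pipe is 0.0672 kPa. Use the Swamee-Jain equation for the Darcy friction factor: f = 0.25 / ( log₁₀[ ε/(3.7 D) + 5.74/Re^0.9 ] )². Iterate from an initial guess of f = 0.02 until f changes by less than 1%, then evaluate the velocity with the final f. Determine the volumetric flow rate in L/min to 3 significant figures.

Q ≈ 180 L/min

Rearranging Darcy-Weisbach: V = √(2·ΔP·D/(f·L·ρ)). With ε/D = 0.00084/0.239 = 0.00351, iterate starting from f = 0.02:
  f = 0.02 → V = √(2·67.2·0.239/(0.02·258·787)) = 0.08894 m/s; Re = ρVD/μ = 1.578e+04; f → 0.0338
  f = 0.0338 → V = 0.06842 m/s; Re = 1.214e+04; f → 0.03519
  f = 0.03519 → V = 0.06705 m/s; Re = 1.19e+04; f → 0.03531
Converged (Δf/f < 1%). With the final f = 0.03531: V = √(2·67.2·0.239/(0.03531·258·787)) = 0.06694 m/s.
Q = V·A = 0.06694·(π/4·0.239²) = 0.003003 m³/s = 180 L/min.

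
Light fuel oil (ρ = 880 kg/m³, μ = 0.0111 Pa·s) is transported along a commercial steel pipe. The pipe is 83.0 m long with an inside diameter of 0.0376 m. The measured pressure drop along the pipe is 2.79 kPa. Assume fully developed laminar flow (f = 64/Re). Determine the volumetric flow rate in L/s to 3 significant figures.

Q ≈ 0.149 L/s

For laminar flow, f = 64/Re with Re = ρVD/μ, so Darcy-Weisbach reduces to ΔP = 32μLV/D². Solving for V: V = ΔP·D²/(32μL) = 2790·(0.0376)²/(32·0.0111·83) = 0.1338 m/s.
Check: Re = ρVD/μ = 880·0.1338·0.0376/0.0111 = 398.8 < 2300, so the laminar assumption holds.
Q = V·A = 0.1338·(π/4·0.0376²) = 0.0001486 m³/s = 0.149 L/s.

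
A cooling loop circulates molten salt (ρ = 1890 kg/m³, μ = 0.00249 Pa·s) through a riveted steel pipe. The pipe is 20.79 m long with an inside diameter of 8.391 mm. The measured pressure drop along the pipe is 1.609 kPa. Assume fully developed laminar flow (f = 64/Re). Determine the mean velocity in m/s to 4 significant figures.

V ≈ 0.06839 m/s

For laminar flow, f = 64/Re with Re = ρVD/μ, so Darcy-Weisbach reduces to ΔP = 32μLV/D². Solving for V: V = ΔP·D²/(32μL) = 1609·(0.008391)²/(32·0.00249·20.79) = 0.06839 m/s.
Check: Re = ρVD/μ = 1890·0.06839·0.008391/0.00249 = 435.6 < 2300, so the laminar assumption holds.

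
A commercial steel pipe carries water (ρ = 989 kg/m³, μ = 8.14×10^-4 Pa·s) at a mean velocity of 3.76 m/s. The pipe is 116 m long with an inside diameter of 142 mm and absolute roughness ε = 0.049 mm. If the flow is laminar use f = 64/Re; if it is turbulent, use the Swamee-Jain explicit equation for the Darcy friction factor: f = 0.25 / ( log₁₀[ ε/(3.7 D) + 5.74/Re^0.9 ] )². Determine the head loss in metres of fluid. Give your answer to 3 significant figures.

h_f ≈ 9.69 m

Reynolds number Re = ρVD/μ = 989 · 3.76 · 0.142 / 0.000814 = 6.487e+05.
Re > 4000 → turbulent. Relative roughness ε/D = 4.9e-05/0.142 = 0.000345. Swamee-Jain: f = 0.25/(log₁₀[0.000345/3.7 + 5.74/6.487e+05^0.9])² = 0.25/(log₁₀[9.33e-05 + 3.37e-05])² = 0.25/(-3.896)² = 0.01647.
Darcy-Weisbach: ΔP = f(L/D)(ρV²/2) = 0.01647·(116/0.142)·(989·3.76²/2) = 0.01647·816.9·6991 = 9.405e+04 Pa.
Head loss h_f = ΔP/(ρg) = 9.405e+04/(989·9.81) = 9.69 m.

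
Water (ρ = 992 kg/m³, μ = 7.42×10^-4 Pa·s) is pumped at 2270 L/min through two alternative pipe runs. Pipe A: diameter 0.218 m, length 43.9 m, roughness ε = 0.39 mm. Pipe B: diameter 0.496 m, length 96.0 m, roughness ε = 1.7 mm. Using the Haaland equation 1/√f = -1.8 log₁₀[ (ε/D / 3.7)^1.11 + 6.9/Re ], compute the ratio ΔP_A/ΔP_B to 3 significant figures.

Pipe A: V = Q/A = 0.03783/0.03733 = 1.014 m/s; Re = 2.954e+05; ε/D = 0.00179; Haaland → f = 0.02337; ΔP_A = f(L/D)(ρV²/2) = 2398 Pa.
Pipe B: V = Q/A = 0.03783/0.1932 = 0.1958 m/s; Re = 1.298e+05; ε/D = 0.00343; Haaland → f = 0.02806; ΔP_B = f(L/D)(ρV²/2) = 103.3 Pa.
ΔP_A/ΔP_B = 2398/103.3 = 23.2.

ΔP_A/ΔP_B ≈ 23.2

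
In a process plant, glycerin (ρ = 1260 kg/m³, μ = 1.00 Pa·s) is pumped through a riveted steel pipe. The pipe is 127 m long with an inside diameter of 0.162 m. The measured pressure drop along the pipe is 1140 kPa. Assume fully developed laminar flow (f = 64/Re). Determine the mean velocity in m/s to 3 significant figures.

V ≈ 7.36 m/s

For laminar flow, f = 64/Re with Re = ρVD/μ, so Darcy-Weisbach reduces to ΔP = 32μLV/D². Solving for V: V = ΔP·D²/(32μL) = 1.14e+06·(0.162)²/(32·1·127) = 7.362 m/s.
Check: Re = ρVD/μ = 1260·7.362·0.162/1 = 1503 < 2300, so the laminar assumption holds.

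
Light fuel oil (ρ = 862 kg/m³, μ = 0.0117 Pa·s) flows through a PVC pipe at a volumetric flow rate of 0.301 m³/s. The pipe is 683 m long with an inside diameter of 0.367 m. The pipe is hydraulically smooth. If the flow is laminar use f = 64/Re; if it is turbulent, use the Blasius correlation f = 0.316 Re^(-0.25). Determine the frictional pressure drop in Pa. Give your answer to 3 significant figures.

ΔP ≈ 123000 Pa

Cross-sectional area A = πD²/4 = π(0.367)²/4 = 0.1058 m²; mean velocity V = Q/A = 0.301/0.1058 = 2.845 m/s.
Reynolds number Re = ρVD/μ = 862 · 2.845 · 0.367 / 0.0117 = 7.694e+04.
Re > 4000 → turbulent. Smooth-pipe (Blasius): f = 0.316 Re^(-0.25) = 0.316/(7.694e+04)^0.25 = 0.01897.
Darcy-Weisbach: ΔP = f(L/D)(ρV²/2) = 0.01897·(683/0.367)·(862·2.845²/2) = 0.01897·1861·3490 = 1.232e+05 Pa.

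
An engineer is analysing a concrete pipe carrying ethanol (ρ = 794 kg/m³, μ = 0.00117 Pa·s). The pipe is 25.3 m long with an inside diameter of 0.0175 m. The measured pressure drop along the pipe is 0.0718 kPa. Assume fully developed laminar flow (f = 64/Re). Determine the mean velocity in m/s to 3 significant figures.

V ≈ 0.0232 m/s

For laminar flow, f = 64/Re with Re = ρVD/μ, so Darcy-Weisbach reduces to ΔP = 32μLV/D². Solving for V: V = ΔP·D²/(32μL) = 71.8·(0.0175)²/(32·0.00117·25.3) = 0.02321 m/s.
Check: Re = ρVD/μ = 794·0.02321·0.0175/0.00117 = 275.7 < 2300, so the laminar assumption holds.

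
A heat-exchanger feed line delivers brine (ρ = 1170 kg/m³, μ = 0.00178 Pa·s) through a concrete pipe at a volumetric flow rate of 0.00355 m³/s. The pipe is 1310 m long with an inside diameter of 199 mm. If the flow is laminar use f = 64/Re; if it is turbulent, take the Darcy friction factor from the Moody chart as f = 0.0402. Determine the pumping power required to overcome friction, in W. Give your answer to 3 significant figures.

P ≈ 7.16 W

Cross-sectional area A = πD²/4 = π(0.199)²/4 = 0.0311 m²; mean velocity V = Q/A = 0.00355/0.0311 = 0.1141 m/s.
Reynolds number Re = ρVD/μ = 1170 · 0.1141 · 0.199 / 0.00178 = 1.493e+04.
Re > 4000 → turbulent; use the Moody-chart value f = 0.0402.
Darcy-Weisbach: ΔP = f(L/D)(ρV²/2) = 0.0402·(1310/0.199)·(1170·0.1141²/2) = 0.0402·6583·7.621 = 2017 Pa.
Pumping power P = QΔP = 0.00355·2017 = 7.160 W = 7.16 W.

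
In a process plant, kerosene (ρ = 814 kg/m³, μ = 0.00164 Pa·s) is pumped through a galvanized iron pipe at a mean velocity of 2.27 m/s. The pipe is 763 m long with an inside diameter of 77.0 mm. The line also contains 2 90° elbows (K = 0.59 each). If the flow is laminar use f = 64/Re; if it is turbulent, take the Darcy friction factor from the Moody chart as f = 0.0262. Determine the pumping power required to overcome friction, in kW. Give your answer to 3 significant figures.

Reynolds number Re = ρVD/μ = 814 · 2.27 · 0.077 / 0.00164 = 8.676e+04.
Re > 4000 → turbulent; use the Moody-chart value f = 0.0262.
Total minor-loss coefficient ΣK = 2·0.59 = 1.18.
ΔP = [f·L/D + ΣK]·(ρV²/2) = [0.0262·763/0.077 + 1.18]·(814·2.27²/2) = [259.6 + 1.18]·2097 = 5.47e+05 Pa.
Q = V·A = 2.27·0.004657 = 0.01057 m³/s.
Pumping power P = QΔP = 0.01057·5.47e+05 = 5782 W = 5.78 kW.

P ≈ 5.78 kW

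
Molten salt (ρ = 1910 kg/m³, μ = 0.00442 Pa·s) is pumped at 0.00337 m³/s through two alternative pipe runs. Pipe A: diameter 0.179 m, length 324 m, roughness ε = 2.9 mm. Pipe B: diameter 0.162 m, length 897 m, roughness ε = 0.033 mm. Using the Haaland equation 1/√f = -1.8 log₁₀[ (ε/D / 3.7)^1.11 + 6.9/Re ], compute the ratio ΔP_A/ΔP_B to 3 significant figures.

ΔP_A/ΔP_B ≈ 0.357

Pipe A: V = Q/A = 0.00337/0.02516 = 0.1339 m/s; Re = 1.036e+04; ε/D = 0.0162; Haaland → f = 0.04891; ΔP_A = f(L/D)(ρV²/2) = 1516 Pa.
Pipe B: V = Q/A = 0.00337/0.02061 = 0.1635 m/s; Re = 1.145e+04; ε/D = 0.000204; Haaland → f = 0.03002; ΔP_B = f(L/D)(ρV²/2) = 4243 Pa.
ΔP_A/ΔP_B = 1516/4243 = 0.357.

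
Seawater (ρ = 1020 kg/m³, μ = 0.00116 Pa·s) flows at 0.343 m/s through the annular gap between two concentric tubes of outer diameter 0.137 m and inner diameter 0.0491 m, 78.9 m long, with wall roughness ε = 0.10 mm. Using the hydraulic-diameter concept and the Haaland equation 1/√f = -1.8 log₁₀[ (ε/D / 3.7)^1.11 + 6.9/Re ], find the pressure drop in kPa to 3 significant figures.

Hydraulic diameter D_h = 4A/P = D_o - D_i = 0.137 - 0.0491 = 0.0879 m.
Re = ρVD_h/μ = 1020·0.343·0.0879/0.00116 = 2.651e+04.
ε/D_h = 0.0001/0.0879 = 0.00114; Haaland gives 1/√f = -1.8 log₁₀[0.000126+0.00026] = 6.143, so f = 0.0265.
ΔP = f(L/D_h)(ρV²/2) = 0.0265·78.9/0.0879·60 = 1427 Pa.
ΔP = 1.43 kPa.

ΔP ≈ 1.43 kPa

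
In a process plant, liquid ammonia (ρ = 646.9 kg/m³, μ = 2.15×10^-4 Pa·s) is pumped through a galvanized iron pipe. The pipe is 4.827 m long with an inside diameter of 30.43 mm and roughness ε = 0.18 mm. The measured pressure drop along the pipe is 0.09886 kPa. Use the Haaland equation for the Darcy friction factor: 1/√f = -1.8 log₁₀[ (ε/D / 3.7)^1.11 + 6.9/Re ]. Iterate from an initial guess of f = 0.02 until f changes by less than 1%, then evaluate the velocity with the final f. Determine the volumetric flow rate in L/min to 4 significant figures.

Q ≈ 10.19 L/min

Rearranging Darcy-Weisbach: V = √(2·ΔP·D/(f·L·ρ)). With ε/D = 0.00018/0.03043 = 0.00592, iterate starting from f = 0.02:
  f = 0.02 → V = √(2·98.86·0.03043/(0.02·4.827·646.9)) = 0.3104 m/s; Re = ρVD/μ = 2.842e+04; f → 0.03459
  f = 0.03459 → V = 0.236 m/s; Re = 2.161e+04; f → 0.03532
  f = 0.03532 → V = 0.2336 m/s; Re = 2.138e+04; f → 0.03535
Converged (Δf/f < 1%). With the final f = 0.03535: V = √(2·98.86·0.03043/(0.03535·4.827·646.9)) = 0.2335 m/s.
Q = V·A = 0.2335·(π/4·0.03043²) = 0.0001698 m³/s = 10.19 L/min.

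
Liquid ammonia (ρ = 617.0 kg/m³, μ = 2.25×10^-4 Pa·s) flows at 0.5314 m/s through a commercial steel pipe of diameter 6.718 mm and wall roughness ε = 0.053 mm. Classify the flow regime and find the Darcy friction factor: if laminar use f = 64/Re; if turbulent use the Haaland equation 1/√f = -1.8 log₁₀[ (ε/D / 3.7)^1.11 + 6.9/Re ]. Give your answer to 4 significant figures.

Re = ρVD/μ = 617·0.5314·0.006718/0.000225 = 9790.
Re > 4000 → turbulent. ε/D = 5.3e-05/0.006718 = 0.00789; Haaland: 1/√f = -1.8 log₁₀[0.00108 + 0.000705] = 4.945, so f = 0.04089.

f ≈ 0.04089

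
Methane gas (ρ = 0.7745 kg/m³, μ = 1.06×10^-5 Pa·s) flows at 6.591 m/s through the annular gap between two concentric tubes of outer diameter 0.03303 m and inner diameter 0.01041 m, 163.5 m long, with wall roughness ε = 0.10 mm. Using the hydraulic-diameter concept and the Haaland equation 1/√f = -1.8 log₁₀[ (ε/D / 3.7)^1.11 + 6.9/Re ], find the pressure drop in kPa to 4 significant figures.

ΔP ≈ 4.403 kPa

Hydraulic diameter D_h = 4A/P = D_o - D_i = 0.03303 - 0.01041 = 0.02262 m.
Re = ρVD_h/μ = 0.7745·6.591·0.02262/1.06e-05 = 1.089e+04.
ε/D_h = 0.0001/0.02262 = 0.00442; Haaland gives 1/√f = -1.8 log₁₀[0.00057+0.000633] = 5.255, so f = 0.03621.
ΔP = f(L/D_h)(ρV²/2) = 0.03621·163.5/0.02262·16.82 = 4403 Pa.
ΔP = 4.403 kPa.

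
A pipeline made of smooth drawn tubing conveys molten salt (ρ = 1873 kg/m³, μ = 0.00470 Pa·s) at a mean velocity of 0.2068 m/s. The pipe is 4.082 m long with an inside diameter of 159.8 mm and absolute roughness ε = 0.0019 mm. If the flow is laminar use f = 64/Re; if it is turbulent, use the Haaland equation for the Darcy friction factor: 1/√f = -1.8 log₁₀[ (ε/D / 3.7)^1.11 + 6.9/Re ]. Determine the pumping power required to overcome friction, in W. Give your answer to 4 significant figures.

P ≈ 0.1217 W

Reynolds number Re = ρVD/μ = 1873 · 0.2068 · 0.1598 / 0.0047 = 1.317e+04.
Re > 4000 → turbulent. Relative roughness ε/D = 1.9e-06/0.1598 = 1.19e-05. Haaland: 1/√f = -1.8 log₁₀[(1.19e-05/3.7)^1.11 + 6.9/1.317e+04] = -1.8 log₁₀[7.99e-07 + 0.000524] = 5.904, so f = 0.02869.
Darcy-Weisbach: ΔP = f(L/D)(ρV²/2) = 0.02869·(4.082/0.1598)·(1873·0.2068²/2) = 0.02869·25.54·40.05 = 29.35 Pa.
Q = V·A = 0.2068·0.02006 = 0.004148 m³/s.
Pumping power P = QΔP = 0.004148·29.35 = 0.12173 W = 0.1217 W.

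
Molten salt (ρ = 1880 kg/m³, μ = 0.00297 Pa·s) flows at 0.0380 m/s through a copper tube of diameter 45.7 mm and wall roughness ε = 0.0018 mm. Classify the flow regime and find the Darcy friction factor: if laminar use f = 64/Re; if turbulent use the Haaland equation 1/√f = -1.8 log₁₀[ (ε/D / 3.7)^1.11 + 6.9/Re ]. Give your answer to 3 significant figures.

Re = ρVD/μ = 1880·0.038·0.0457/0.00297 = 1099.
Re < 2300 → laminar, so f = 64/Re = 0.05822 (roughness is irrelevant in laminar flow).

f ≈ 0.0582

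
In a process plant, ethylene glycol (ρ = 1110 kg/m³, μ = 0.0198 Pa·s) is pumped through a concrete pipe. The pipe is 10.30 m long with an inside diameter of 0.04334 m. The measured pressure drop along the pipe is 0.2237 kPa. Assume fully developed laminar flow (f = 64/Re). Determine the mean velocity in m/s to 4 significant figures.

For laminar flow, f = 64/Re with Re = ρVD/μ, so Darcy-Weisbach reduces to ΔP = 32μLV/D². Solving for V: V = ΔP·D²/(32μL) = 223.7·(0.04334)²/(32·0.0198·10.3) = 0.06439 m/s.
Check: Re = ρVD/μ = 1110·0.06439·0.04334/0.0198 = 156.4 < 2300, so the laminar assumption holds.

V ≈ 0.06439 m/s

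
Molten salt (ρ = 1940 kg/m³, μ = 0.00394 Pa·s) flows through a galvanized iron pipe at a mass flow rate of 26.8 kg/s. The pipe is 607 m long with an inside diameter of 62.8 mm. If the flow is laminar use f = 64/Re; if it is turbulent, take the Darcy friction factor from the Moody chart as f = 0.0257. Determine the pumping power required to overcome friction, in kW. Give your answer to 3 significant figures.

P ≈ 66.2 kW

A = πD²/4 = π(0.0628)²/4 = 0.003097 m²; mean velocity V = ṁ/(ρA) = 26.8/(1940 · 0.003097) = 4.46 m/s.
Reynolds number Re = ρVD/μ = 1940 · 4.46 · 0.0628 / 0.00394 = 1.379e+05.
Re > 4000 → turbulent; use the Moody-chart value f = 0.0257.
Darcy-Weisbach: ΔP = f(L/D)(ρV²/2) = 0.0257·(607/0.0628)·(1940·4.46²/2) = 0.0257·9666·1.929e+04 = 4.793e+06 Pa.
Q = ṁ/ρ = 26.8/1940 = 0.01381 m³/s.
Pumping power P = QΔP = 0.01381·4.793e+06 = 66210 W = 66.2 kW.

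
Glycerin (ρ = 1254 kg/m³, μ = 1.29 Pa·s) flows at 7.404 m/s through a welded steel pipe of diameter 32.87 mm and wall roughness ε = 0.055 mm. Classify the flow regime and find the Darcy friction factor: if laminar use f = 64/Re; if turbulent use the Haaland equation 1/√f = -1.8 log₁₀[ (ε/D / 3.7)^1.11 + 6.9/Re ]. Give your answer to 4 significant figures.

f ≈ 0.2705

Re = ρVD/μ = 1254·7.404·0.03287/1.29 = 236.6.
Re < 2300 → laminar, so f = 64/Re = 0.2705 (roughness is irrelevant in laminar flow).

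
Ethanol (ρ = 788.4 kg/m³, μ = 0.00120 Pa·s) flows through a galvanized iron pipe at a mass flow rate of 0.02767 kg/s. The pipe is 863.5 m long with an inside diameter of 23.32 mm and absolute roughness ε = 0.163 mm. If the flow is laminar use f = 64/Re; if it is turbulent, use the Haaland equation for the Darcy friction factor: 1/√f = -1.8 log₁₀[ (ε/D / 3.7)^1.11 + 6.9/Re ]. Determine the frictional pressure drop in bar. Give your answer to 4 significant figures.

A = πD²/4 = π(0.02332)²/4 = 0.0004271 m²; mean velocity V = ṁ/(ρA) = 0.02767/(788.4 · 0.0004271) = 0.08217 m/s.
Reynolds number Re = ρVD/μ = 788.4 · 0.08217 · 0.02332 / 0.0012 = 1259.
Re < 2300 → laminar flow, so f = 64/Re = 64/1259 = 0.05084 (the turbulent correlation is not needed).
Darcy-Weisbach: ΔP = f(L/D)(ρV²/2) = 0.05084·(863.5/0.02332)·(788.4·0.08217²/2) = 0.05084·3.703e+04·2.662 = 5010 Pa.
ΔP = 5010 Pa = 0.05010 bar.

ΔP ≈ 0.05010 bar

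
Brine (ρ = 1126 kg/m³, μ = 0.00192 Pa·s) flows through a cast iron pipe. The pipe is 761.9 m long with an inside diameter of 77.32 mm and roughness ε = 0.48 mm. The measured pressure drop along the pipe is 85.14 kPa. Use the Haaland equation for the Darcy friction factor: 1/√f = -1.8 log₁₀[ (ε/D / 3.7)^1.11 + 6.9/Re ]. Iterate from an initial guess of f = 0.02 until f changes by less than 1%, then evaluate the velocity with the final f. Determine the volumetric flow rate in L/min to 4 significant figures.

Q ≈ 186.9 L/min

Rearranging Darcy-Weisbach: V = √(2·ΔP·D/(f·L·ρ)). With ε/D = 0.00048/0.07732 = 0.00621, iterate starting from f = 0.02:
  f = 0.02 → V = √(2·8.514e+04·0.07732/(0.02·761.9·1126)) = 0.876 m/s; Re = ρVD/μ = 3.972e+04; f → 0.03434
  f = 0.03434 → V = 0.6685 m/s; Re = 3.031e+04; f → 0.03486
  f = 0.03486 → V = 0.6635 m/s; Re = 3.009e+04; f → 0.03488
Converged (Δf/f < 1%). With the final f = 0.03488: V = √(2·8.514e+04·0.07732/(0.03488·761.9·1126)) = 0.6633 m/s.
Q = V·A = 0.6633·(π/4·0.07732²) = 0.003115 m³/s = 186.9 L/min.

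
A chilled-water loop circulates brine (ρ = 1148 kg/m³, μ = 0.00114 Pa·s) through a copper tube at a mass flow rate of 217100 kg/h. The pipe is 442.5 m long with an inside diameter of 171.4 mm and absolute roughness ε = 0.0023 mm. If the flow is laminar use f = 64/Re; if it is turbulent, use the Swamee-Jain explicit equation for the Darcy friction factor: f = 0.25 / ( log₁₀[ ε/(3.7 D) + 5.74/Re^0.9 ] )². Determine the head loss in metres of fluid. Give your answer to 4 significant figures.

h_f ≈ 9.452 m

ṁ = 217100 kg/h = 217100/3600 = 60.31 kg/s.
A = πD²/4 = π(0.1714)²/4 = 0.02307 m²; mean velocity V = ṁ/(ρA) = 60.31/(1148 · 0.02307) = 2.277 m/s.
Reynolds number Re = ρVD/μ = 1148 · 2.277 · 0.1714 / 0.00114 = 3.93e+05.
Re > 4000 → turbulent. Relative roughness ε/D = 2.3e-06/0.1714 = 1.34e-05. Swamee-Jain: f = 0.25/(log₁₀[1.34e-05/3.7 + 5.74/3.93e+05^0.9])² = 0.25/(log₁₀[3.63e-06 + 5.3e-05])² = 0.25/(-4.247)² = 0.01386.
Darcy-Weisbach: ΔP = f(L/D)(ρV²/2) = 0.01386·(442.5/0.1714)·(1148·2.277²/2) = 0.01386·2582·2975 = 1.065e+05 Pa.
Head loss h_f = ΔP/(ρg) = 1.065e+05/(1148·9.81) = 9.452 m.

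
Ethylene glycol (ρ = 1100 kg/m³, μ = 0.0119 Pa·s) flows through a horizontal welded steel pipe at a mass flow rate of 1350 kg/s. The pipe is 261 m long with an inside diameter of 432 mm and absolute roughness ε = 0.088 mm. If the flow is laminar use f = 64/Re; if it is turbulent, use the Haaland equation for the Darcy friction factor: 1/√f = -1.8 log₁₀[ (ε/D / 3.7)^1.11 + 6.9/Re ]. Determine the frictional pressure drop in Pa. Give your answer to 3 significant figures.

A = πD²/4 = π(0.432)²/4 = 0.1466 m²; mean velocity V = ṁ/(ρA) = 1350/(1100 · 0.1466) = 8.373 m/s.
Reynolds number Re = ρVD/μ = 1100 · 8.373 · 0.432 / 0.0119 = 3.344e+05.
Re > 4000 → turbulent. Relative roughness ε/D = 8.8e-05/0.432 = 0.000204. Haaland: 1/√f = -1.8 log₁₀[(0.000204/3.7)^1.11 + 6.9/3.344e+05] = -1.8 log₁₀[1.87e-05 + 2.06e-05] = 7.929, so f = 0.01591.
Darcy-Weisbach: ΔP = f(L/D)(ρV²/2) = 0.01591·(261/0.432)·(1100·8.373²/2) = 0.01591·604.2·3.856e+04 = 3.706e+05 Pa.

ΔP ≈ 371000 Pa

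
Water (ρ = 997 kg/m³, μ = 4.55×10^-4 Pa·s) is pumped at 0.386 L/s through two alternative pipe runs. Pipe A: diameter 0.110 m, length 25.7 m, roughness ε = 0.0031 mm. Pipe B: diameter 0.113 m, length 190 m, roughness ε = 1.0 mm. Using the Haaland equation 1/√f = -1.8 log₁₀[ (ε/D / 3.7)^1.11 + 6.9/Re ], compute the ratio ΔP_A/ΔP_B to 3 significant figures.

ΔP_A/ΔP_B ≈ 0.114

Pipe A: V = Q/A = 0.000386/0.009503 = 0.04062 m/s; Re = 9790; ε/D = 2.82e-05; Haaland → f = 0.03109; ΔP_A = f(L/D)(ρV²/2) = 5.974 Pa.
Pipe B: V = Q/A = 0.000386/0.01003 = 0.03849 m/s; Re = 9530; ε/D = 0.00885; Haaland → f = 0.04206; ΔP_B = f(L/D)(ρV²/2) = 52.23 Pa.
ΔP_A/ΔP_B = 5.974/52.23 = 0.114.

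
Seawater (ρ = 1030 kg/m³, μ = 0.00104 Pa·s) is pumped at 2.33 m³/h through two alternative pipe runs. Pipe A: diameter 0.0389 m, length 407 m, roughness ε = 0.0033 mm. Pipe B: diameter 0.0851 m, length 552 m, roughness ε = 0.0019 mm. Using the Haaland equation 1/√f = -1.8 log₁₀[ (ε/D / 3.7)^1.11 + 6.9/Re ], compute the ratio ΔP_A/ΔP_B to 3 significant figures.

ΔP_A/ΔP_B ≈ 30.2

Pipe A: V = Q/A = 0.0006472/0.001188 = 0.5446 m/s; Re = 2.098e+04; ε/D = 8.48e-05; Haaland → f = 0.02558; ΔP_A = f(L/D)(ρV²/2) = 4.087e+04 Pa.
Pipe B: V = Q/A = 0.0006472/0.005688 = 0.1138 m/s; Re = 9590; ε/D = 2.23e-05; Haaland → f = 0.03126; ΔP_B = f(L/D)(ρV²/2) = 1352 Pa.
ΔP_A/ΔP_B = 4.087e+04/1352 = 30.2.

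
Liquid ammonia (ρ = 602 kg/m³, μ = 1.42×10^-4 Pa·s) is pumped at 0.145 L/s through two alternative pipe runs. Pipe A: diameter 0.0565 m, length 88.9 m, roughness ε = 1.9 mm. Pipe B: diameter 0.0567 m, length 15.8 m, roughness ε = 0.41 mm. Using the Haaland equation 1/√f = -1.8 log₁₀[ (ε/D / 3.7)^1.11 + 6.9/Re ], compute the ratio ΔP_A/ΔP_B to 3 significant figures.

ΔP_A/ΔP_B ≈ 9.23

Pipe A: V = Q/A = 0.000145/0.002507 = 0.05783 m/s; Re = 1.385e+04; ε/D = 0.0336; Haaland → f = 0.06218; ΔP_A = f(L/D)(ρV²/2) = 98.5 Pa.
Pipe B: V = Q/A = 0.000145/0.002525 = 0.05743 m/s; Re = 1.38e+04; ε/D = 0.00723; Haaland → f = 0.03858; ΔP_B = f(L/D)(ρV²/2) = 10.67 Pa.
ΔP_A/ΔP_B = 98.5/10.67 = 9.23.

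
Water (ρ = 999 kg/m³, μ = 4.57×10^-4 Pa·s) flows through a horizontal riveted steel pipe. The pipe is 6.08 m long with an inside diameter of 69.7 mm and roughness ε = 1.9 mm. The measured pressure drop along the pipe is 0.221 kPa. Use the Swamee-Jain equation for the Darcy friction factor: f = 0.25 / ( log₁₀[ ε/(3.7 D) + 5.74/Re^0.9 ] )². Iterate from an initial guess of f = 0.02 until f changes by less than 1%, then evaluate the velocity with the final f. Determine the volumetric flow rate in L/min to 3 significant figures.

Rearranging Darcy-Weisbach: V = √(2·ΔP·D/(f·L·ρ)). With ε/D = 0.0019/0.0697 = 0.0273, iterate starting from f = 0.02:
  f = 0.02 → V = √(2·221·0.0697/(0.02·6.08·999)) = 0.5036 m/s; Re = ρVD/μ = 7.673e+04; f → 0.05566
  f = 0.05566 → V = 0.3019 m/s; Re = 4.599e+04; f → 0.05606
Converged (Δf/f < 1%). With the final f = 0.05606: V = √(2·221·0.0697/(0.05606·6.08·999)) = 0.3008 m/s.
Q = V·A = 0.3008·(π/4·0.0697²) = 0.001148 m³/s = 68.9 L/min.

Q ≈ 68.9 L/min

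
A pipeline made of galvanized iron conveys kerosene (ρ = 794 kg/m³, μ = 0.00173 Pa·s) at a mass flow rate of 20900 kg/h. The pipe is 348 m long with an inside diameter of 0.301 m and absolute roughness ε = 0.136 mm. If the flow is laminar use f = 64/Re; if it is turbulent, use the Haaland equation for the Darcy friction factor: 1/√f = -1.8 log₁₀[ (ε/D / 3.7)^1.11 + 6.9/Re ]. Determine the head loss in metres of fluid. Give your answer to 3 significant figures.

h_f ≈ 0.0179 m

ṁ = 20900 kg/h = 20900/3600 = 5.806 kg/s.
A = πD²/4 = π(0.301)²/4 = 0.07116 m²; mean velocity V = ṁ/(ρA) = 5.806/(794 · 0.07116) = 0.1028 m/s.
Reynolds number Re = ρVD/μ = 794 · 0.1028 · 0.301 / 0.00173 = 1.42e+04.
Re > 4000 → turbulent. Relative roughness ε/D = 0.000136/0.301 = 0.000452. Haaland: 1/√f = -1.8 log₁₀[(0.000452/3.7)^1.11 + 6.9/1.42e+04] = -1.8 log₁₀[4.53e-05 + 0.000486] = 5.894, so f = 0.02878.
Darcy-Weisbach: ΔP = f(L/D)(ρV²/2) = 0.02878·(348/0.301)·(794·0.1028²/2) = 0.02878·1156·4.192 = 139.5 Pa.
Head loss h_f = ΔP/(ρg) = 139.5/(794·9.81) = 0.0179 m.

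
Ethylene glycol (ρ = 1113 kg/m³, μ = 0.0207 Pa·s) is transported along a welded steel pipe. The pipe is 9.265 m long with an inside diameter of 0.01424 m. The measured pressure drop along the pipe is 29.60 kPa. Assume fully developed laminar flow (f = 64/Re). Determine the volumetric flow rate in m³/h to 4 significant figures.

For laminar flow, f = 64/Re with Re = ρVD/μ, so Darcy-Weisbach reduces to ΔP = 32μLV/D². Solving for V: V = ΔP·D²/(32μL) = 2.96e+04·(0.01424)²/(32·0.0207·9.265) = 0.978 m/s.
Check: Re = ρVD/μ = 1113·0.978·0.01424/0.0207 = 748.8 < 2300, so the laminar assumption holds.
Q = V·A = 0.978·(π/4·0.01424²) = 0.0001558 m³/s = 0.5607 m³/h.

Q ≈ 0.5607 m³/h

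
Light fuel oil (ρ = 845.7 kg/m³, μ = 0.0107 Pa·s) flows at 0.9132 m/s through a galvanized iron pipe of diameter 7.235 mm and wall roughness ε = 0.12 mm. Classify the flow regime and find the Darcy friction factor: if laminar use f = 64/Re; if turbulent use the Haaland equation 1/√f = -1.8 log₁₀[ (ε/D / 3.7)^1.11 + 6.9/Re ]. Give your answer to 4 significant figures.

f ≈ 0.1226

Re = ρVD/μ = 845.7·0.9132·0.007235/0.0107 = 522.2.
Re < 2300 → laminar, so f = 64/Re = 0.1226 (roughness is irrelevant in laminar flow).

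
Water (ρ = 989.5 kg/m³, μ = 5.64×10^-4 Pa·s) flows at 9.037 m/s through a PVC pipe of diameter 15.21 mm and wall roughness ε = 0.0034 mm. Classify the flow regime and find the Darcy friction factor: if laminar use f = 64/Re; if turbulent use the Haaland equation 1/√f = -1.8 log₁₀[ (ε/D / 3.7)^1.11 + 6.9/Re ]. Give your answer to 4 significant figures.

f ≈ 0.01664

Re = ρVD/μ = 989.5·9.037·0.01521/0.000564 = 2.412e+05.
Re > 4000 → turbulent. ε/D = 3.4e-06/0.01521 = 0.000224; Haaland: 1/√f = -1.8 log₁₀[2.08e-05 + 2.86e-05] = 7.752, so f = 0.01664.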